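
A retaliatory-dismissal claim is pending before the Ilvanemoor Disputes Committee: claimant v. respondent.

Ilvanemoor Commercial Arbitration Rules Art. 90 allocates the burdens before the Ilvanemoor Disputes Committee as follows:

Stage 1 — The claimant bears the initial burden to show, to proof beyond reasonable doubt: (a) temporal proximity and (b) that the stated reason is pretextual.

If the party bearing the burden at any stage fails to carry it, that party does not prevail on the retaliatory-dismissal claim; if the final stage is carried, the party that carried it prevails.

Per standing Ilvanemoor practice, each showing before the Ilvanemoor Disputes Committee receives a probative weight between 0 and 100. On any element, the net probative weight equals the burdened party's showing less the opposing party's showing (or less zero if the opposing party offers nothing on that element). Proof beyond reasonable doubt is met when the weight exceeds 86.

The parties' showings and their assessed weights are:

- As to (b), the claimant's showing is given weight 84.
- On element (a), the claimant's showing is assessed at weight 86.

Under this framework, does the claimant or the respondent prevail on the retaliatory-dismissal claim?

respondent

Stage 1 — burden on claimant; standard: proof beyond reasonable doubt (weight exceeds 86).
    (a): 86 ≤ 86 [not met]
    (b): 84 ≤ 86 [not met]
  Not every element is met, so the claimant fails to carry Stage 1.
The analysis ends at Stage 1; the respondent prevails.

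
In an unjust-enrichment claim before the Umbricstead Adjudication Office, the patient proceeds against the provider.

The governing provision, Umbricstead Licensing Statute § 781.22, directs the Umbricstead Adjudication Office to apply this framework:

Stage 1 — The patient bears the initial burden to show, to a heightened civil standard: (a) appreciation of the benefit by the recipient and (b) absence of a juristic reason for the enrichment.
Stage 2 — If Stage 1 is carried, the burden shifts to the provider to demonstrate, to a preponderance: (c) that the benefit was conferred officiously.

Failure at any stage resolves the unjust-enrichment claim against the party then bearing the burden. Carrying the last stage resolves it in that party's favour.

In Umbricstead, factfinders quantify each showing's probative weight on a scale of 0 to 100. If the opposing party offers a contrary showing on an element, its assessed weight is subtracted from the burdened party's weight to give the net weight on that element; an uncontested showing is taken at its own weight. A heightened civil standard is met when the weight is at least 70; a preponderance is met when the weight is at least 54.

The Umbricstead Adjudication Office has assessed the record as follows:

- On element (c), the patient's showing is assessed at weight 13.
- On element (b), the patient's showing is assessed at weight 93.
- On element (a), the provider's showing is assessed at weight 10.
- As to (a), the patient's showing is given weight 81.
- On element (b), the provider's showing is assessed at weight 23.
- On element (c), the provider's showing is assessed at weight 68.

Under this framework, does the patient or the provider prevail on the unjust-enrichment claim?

provider

At Stage 1 the patient must meet a heightened civil standard (weight is at least 70): on (a) the weight is 81 less the opposing 10 gives net 71, ≥ 70, so (a) meets the standard; on (b) the weight is 93 less the opposing 23 gives net 70, ≥ 70, so (b) meets the standard.
  All elements met. The burden passes to the provider.
At Stage 2 the provider must meet a preponderance (weight is at least 54): on (c) the weight is 68 less the opposing 13 gives net 55, which does reach 54, so (c) meets the standard.
  All elements met at the final stage.
With every stage satisfied, the provider prevails.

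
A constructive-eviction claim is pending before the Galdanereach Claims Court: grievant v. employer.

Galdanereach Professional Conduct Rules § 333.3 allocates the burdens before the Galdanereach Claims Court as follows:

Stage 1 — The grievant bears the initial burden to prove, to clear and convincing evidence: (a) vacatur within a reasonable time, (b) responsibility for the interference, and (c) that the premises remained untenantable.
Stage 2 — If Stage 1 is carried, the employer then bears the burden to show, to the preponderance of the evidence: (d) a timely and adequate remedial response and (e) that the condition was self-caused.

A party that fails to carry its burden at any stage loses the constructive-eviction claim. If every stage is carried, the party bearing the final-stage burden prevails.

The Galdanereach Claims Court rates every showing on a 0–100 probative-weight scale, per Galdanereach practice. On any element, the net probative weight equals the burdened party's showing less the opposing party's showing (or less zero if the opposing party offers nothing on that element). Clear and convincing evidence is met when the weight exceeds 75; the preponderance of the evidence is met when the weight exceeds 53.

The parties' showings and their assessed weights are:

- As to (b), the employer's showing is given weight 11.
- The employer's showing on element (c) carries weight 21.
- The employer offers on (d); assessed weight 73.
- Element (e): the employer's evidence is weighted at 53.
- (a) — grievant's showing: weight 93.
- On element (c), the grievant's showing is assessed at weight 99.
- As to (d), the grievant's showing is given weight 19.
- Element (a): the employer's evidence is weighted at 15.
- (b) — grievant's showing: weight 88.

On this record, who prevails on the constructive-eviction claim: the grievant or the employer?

grievant

At Stage 1 the grievant must meet clear and convincing evidence (weight exceeds 75): on (a) the weight is 93 less the opposing 15 gives net 78, which does exceed 75, so (a) meets the standard; on (b) the weight is 88 less the opposing 11 gives net 77, > 75, so (b) meets the standard; on (c) the weight is 99 less the opposing 21 gives net 78, > 75, so (c) meets the standard.
  Stage 1 is satisfied; the onus moves to the employer.
At Stage 2 the employer must meet the preponderance of the evidence (weight exceeds 53): on (d) the weight is 73 less the opposing 19 gives net 54, which does exceed 53, so (d) meets the standard; on (e) the weight is 53, which does not exceed 53, so (e) does not meet the standard.
  Not every element is met, so the employer fails to carry Stage 2.
The grievant prevails.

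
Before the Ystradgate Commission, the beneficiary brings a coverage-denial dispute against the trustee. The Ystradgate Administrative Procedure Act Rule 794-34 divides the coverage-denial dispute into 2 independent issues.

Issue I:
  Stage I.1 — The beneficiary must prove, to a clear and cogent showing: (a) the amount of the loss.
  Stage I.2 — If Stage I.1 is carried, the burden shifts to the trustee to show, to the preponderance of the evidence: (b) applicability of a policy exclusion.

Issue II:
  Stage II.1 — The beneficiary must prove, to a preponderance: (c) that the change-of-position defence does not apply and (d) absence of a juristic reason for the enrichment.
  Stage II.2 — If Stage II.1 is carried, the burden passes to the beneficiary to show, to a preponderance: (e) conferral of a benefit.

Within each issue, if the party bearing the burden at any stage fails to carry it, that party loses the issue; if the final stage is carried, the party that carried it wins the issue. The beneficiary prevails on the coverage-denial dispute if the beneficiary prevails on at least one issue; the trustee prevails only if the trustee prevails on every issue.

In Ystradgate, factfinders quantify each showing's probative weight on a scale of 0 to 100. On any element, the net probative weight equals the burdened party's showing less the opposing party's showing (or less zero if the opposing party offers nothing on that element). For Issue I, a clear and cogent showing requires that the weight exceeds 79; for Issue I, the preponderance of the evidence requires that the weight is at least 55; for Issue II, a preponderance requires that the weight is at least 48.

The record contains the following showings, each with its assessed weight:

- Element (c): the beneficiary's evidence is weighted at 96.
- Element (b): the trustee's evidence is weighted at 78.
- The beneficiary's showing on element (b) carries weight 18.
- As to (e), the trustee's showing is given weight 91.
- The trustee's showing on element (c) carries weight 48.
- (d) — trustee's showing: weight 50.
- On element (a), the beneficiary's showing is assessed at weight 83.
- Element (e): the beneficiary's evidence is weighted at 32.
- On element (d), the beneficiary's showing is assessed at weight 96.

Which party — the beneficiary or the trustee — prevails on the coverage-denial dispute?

trustee

— Issue I —
Stage I.1 (beneficiary, a clear and cogent showing, weight exceeds 79): (a) 83 > 79 — meets.
  Stage I.1 carried; the burden shifts to the trustee.
Stage I.2 (trustee, the preponderance of the evidence, weight is at least 55): (b) net 78−18=60 ≥ 55 — meets.
  The trustee carries the last stage.
With every stage satisfied, the trustee prevails on this issue.
— Issue II —
Stage II.1 (beneficiary, a preponderance, weight is at least 48): (c) net 96−48=48 ≥ 48 — meets; (d) net 96−50=46 < 48 — fails.
  The beneficiary does not carry Stage II.1.
So the trustee prevails on this issue.
Per-issue: Issue I → trustee; Issue II → trustee. The beneficiary must prevail on at least one issue; overall, the trustee prevails.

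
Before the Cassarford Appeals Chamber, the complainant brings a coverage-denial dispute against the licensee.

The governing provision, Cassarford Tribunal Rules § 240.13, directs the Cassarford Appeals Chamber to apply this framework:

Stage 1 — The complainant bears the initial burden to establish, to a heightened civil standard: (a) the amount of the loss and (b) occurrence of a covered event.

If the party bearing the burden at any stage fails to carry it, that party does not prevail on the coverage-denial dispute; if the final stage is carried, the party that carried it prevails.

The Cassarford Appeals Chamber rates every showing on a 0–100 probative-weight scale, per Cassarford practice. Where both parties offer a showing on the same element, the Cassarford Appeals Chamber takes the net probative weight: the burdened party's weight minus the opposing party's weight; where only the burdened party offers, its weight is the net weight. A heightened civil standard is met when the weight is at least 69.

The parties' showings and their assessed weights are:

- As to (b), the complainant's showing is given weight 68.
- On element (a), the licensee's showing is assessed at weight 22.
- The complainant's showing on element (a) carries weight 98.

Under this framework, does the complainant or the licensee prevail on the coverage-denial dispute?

licensee

At Stage 1 the complainant must meet a heightened civil standard (weight is at least 69): on (a) the weight is 98 less the opposing 22 gives net 76, ≥ 69, so (a) meets the standard; on (b) the weight is 68, < 69, so (b) does not meet the standard.
  The complainant does not carry Stage 1.
The analysis ends at Stage 1; the licensee prevails.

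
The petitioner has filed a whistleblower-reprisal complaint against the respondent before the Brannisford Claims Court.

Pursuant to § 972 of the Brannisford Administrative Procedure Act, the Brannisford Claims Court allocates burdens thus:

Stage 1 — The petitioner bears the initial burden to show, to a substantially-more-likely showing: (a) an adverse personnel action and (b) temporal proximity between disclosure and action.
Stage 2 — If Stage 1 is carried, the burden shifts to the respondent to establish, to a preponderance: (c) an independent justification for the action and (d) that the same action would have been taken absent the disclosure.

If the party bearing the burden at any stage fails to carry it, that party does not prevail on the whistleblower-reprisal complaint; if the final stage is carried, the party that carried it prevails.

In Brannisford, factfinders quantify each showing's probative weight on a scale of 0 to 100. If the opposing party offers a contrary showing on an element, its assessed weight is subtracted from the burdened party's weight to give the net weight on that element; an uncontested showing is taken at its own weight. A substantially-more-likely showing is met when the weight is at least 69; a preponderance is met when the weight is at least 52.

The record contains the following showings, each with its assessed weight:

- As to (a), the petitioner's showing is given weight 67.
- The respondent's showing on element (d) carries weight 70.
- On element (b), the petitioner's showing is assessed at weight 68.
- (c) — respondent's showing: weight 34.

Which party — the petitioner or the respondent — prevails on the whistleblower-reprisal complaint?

Stage 1 (petitioner, a substantially-more-likely showing, weight is at least 69): (a) 67 < 69 — fails; (b) 68 < 69 — fails.
  The petitioner does not carry Stage 1.
The respondent prevails.

respondent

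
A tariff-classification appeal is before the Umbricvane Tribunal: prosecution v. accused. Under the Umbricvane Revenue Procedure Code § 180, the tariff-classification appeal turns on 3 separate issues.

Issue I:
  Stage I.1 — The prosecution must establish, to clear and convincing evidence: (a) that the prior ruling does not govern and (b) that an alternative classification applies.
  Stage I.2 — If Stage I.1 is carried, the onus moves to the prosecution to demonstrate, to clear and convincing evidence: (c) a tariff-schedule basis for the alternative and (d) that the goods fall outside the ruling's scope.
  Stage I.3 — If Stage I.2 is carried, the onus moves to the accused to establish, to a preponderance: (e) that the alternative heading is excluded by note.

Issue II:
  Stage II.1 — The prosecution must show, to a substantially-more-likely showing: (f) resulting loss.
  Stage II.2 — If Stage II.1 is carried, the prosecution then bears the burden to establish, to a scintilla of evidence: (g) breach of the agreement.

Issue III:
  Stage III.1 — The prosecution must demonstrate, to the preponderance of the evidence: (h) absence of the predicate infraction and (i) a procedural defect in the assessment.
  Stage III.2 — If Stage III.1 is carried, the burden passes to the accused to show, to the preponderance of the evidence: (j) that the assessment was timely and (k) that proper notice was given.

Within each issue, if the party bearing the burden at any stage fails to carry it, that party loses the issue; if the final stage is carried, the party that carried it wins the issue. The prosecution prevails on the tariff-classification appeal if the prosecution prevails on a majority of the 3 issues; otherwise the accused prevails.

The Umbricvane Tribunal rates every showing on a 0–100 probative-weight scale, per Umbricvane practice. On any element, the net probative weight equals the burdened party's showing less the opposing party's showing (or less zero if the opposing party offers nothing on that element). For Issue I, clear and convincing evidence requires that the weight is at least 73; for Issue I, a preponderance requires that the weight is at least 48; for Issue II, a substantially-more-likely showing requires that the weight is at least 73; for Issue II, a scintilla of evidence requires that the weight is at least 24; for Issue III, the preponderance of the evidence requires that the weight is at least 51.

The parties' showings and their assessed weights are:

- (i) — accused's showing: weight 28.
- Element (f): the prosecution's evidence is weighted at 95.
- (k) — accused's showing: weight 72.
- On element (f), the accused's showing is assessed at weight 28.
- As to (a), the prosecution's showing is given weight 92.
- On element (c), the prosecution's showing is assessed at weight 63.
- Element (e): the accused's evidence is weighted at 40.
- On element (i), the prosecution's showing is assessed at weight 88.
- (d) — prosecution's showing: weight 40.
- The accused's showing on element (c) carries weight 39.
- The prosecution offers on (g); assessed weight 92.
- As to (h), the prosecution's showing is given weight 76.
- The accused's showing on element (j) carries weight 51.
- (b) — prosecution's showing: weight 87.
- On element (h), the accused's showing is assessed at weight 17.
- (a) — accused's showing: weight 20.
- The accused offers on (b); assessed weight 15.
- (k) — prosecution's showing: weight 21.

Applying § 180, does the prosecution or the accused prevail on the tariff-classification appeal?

— Issue I —
Stage I.1 — burden on prosecution; standard: clear and convincing evidence (weight is at least 73).
    (a): 92 − 20 = 72 < 73 [not met]
    (b): 87 − 15 = 72 < 73 [not met]
  The prosecution does not carry Stage I.1.
The analysis ends at Stage I.1; the accused prevails on this issue.
— Issue II —
Stage II.1 (prosecution, a substantially-more-likely showing, weight is at least 73): (f) net 95−28=67 < 73 — fails.
  The prosecution does not carry Stage II.1.
So the accused prevails on this issue.
— Issue III —
Stage III.1 (prosecution, the preponderance of the evidence, weight is at least 51): (h) net 76−17=59 ≥ 51 — meets; (i) net 88−28=60 ≥ 51 — meets.
  Stage III.1 is satisfied; the onus moves to the accused.
Stage III.2 (accused, the preponderance of the evidence, weight is at least 51): (j) 51 ≥ 51 — meets; (k) net 72−21=51 ≥ 51 — meets.
  The accused carries the last stage.
With every stage satisfied, the accused prevails on this issue.
Per-issue: Issue I → accused; Issue II → accused; Issue III → accused. The prosecution must prevail on a majority of issues; overall, the accused prevails.

accused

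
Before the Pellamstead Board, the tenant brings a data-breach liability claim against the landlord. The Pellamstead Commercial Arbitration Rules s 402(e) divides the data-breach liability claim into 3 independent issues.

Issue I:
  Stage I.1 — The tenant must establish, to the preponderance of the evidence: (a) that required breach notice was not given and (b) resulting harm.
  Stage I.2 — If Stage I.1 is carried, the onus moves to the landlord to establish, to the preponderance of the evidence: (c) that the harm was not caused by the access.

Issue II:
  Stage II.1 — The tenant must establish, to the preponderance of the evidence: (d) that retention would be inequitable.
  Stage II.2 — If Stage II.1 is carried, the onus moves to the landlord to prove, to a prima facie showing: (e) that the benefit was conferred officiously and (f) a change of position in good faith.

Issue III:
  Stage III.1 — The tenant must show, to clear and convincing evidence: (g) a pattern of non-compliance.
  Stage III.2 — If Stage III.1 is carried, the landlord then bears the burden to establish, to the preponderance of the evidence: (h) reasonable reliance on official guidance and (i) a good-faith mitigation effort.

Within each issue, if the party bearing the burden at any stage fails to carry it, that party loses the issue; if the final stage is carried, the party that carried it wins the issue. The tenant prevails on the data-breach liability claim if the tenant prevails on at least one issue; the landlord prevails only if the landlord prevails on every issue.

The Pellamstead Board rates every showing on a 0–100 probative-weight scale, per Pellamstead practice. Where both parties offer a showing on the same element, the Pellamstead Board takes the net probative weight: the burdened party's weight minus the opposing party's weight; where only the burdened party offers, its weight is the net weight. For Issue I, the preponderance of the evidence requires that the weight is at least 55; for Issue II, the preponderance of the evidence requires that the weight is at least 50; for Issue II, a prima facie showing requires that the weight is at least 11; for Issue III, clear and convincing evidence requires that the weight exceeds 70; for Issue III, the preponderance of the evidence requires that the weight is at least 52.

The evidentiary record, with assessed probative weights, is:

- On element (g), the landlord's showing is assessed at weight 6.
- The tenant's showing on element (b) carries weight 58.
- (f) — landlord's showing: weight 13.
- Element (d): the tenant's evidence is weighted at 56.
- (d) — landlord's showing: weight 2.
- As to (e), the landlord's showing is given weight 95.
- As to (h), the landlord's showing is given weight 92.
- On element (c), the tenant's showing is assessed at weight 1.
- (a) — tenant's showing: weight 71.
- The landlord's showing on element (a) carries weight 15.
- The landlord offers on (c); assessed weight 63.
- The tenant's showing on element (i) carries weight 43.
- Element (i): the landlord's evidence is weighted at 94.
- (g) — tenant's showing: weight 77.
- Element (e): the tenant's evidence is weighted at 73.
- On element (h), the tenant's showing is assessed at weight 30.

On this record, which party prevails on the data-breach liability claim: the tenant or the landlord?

— Issue I —
At Stage I.1 the tenant must meet the preponderance of the evidence (weight is at least 55): on (a) the weight is 71 less the opposing 15 gives net 56, which does reach 55, so (a) meets the standard; on (b) the weight is 58, which does reach 55, so (b) meets the standard.
  Stage I.1 is satisfied; the onus moves to the landlord.
At Stage I.2 the landlord must meet the preponderance of the evidence (weight is at least 55): on (c) the weight is 63 less the opposing 1 gives net 62, which does reach 55, so (c) meets the standard.
  The landlord carries the last stage.
With every stage satisfied, the landlord prevails on this issue.
— Issue II —
At Stage II.1 the tenant must meet the preponderance of the evidence (weight is at least 50): on (d) the weight is 56 less the opposing 2 gives net 54, which does reach 50, so (d) meets the standard.
  The tenant carries Stage II.1; the landlord now bears the burden.
At Stage II.2 the landlord must meet a prima facie showing (weight is at least 11): on (e) the weight is 95 less the opposing 73 gives net 22, which does reach 11, so (e) meets the standard; on (f) the weight is 13, which does reach 11, so (f) meets the standard.
  All elements met at the final stage.
All stages carried — the landlord prevails on this issue.
— Issue III —
At Stage III.1 the tenant must meet clear and convincing evidence (weight exceeds 70): on (g) the weight is 77 less the opposing 6 gives net 71, which does exceed 70, so (g) meets the standard.
  Stage III.1 is satisfied; the onus moves to the landlord.
At Stage III.2 the landlord must meet the preponderance of the evidence (weight is at least 52): on (h) the weight is 92 less the opposing 30 gives net 62, ≥ 52, so (h) meets the standard; on (i) the weight is 94 less the opposing 43 gives net 51, which does not reach 52, so (i) does not meet the standard.
  The landlord does not carry Stage III.2.
The tenant prevails on this issue.
Per-issue: Issue I → landlord; Issue II → landlord; Issue III → tenant. The tenant must prevail on at least one issue; overall, the tenant prevails.

tenant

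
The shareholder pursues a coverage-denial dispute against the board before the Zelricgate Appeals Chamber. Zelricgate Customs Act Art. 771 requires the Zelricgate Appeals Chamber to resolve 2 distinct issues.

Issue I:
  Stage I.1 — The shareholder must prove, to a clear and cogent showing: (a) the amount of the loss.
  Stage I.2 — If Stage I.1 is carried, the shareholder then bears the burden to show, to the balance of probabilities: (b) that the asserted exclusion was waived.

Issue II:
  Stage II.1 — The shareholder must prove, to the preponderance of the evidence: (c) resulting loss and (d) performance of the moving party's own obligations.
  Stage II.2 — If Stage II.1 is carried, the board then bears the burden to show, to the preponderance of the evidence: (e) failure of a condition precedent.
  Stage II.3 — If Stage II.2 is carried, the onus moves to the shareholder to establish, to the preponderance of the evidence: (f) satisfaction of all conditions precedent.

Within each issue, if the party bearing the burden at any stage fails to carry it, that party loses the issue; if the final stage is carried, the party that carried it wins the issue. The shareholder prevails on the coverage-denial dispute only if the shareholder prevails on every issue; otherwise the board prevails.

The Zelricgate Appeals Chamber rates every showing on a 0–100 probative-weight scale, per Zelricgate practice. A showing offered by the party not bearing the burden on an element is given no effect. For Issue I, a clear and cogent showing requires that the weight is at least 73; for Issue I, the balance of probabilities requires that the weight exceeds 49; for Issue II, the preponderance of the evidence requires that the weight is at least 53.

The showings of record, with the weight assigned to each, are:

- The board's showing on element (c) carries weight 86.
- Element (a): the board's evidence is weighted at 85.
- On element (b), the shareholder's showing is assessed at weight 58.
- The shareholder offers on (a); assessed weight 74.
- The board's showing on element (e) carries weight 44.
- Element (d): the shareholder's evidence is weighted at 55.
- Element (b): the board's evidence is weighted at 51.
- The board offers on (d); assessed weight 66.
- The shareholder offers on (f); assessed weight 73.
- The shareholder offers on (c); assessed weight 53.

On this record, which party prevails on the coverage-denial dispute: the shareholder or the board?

— Issue I —
Stage I.1 (shareholder, a clear and cogent showing, weight is at least 73): (a) 74 (board's 85 disregarded) ≥ 73 — meets.
  All elements met. The shareholder retains the burden for Stage I.2.
Stage I.2 (shareholder, the balance of probabilities, weight exceeds 49): (b) 58 (board's 51 disregarded) > 49 — meets.
  All elements met at the final stage.
All stages carried — the shareholder prevails on this issue.
— Issue II —
Stage II.1 (shareholder, the preponderance of the evidence, weight is at least 53): (c) 53 (board's 86 disregarded) ≥ 53 — meets; (d) 55 (board's 66 disregarded) ≥ 53 — meets.
  The shareholder carries Stage II.1; the board now bears the burden.
Stage II.2 (board, the preponderance of the evidence, weight is at least 53): (e) 44 < 53 — fails.
  Stage II.2 not carried; the board fails its burden.
The shareholder prevails on this issue.
Per-issue: Issue I → shareholder; Issue II → shareholder. The shareholder must prevail on every issue; overall, the shareholder prevails.

shareholder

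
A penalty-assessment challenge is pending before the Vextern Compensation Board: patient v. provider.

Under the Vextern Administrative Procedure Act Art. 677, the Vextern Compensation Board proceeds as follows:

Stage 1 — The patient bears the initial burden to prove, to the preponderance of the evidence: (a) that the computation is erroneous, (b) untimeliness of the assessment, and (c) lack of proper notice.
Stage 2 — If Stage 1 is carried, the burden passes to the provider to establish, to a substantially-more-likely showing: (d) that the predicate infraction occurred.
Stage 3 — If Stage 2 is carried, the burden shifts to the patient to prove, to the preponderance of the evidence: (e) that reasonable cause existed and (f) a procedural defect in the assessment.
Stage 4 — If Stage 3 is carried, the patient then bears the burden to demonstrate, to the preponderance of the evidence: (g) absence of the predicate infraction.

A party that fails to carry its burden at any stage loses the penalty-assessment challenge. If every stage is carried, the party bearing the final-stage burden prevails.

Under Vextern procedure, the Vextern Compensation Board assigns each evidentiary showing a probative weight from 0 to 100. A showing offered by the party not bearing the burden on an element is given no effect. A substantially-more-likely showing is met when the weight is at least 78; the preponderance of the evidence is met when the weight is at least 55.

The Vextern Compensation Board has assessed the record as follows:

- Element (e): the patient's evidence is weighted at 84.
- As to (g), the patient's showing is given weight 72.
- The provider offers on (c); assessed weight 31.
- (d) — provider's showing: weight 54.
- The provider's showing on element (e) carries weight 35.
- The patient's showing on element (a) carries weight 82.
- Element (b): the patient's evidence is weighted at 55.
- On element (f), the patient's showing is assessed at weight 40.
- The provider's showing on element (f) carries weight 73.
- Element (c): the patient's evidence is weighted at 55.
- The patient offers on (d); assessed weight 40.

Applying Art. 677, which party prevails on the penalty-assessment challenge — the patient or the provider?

Stage 1 (patient, the preponderance of the evidence, weight is at least 55): (a) 82 ≥ 55 — meets; (b) 55 ≥ 55 — meets; (c) 55 (provider's 31 disregarded) ≥ 55 — meets.
  Stage 1 carried; the burden shifts to the provider.
Stage 2 (provider, a substantially-more-likely showing, weight is at least 78): (d) 54 (patient's 40 disregarded) < 78 — fails.
  Not every element is met, so the provider fails to carry Stage 2.
The analysis ends at Stage 2; the patient prevails.

patient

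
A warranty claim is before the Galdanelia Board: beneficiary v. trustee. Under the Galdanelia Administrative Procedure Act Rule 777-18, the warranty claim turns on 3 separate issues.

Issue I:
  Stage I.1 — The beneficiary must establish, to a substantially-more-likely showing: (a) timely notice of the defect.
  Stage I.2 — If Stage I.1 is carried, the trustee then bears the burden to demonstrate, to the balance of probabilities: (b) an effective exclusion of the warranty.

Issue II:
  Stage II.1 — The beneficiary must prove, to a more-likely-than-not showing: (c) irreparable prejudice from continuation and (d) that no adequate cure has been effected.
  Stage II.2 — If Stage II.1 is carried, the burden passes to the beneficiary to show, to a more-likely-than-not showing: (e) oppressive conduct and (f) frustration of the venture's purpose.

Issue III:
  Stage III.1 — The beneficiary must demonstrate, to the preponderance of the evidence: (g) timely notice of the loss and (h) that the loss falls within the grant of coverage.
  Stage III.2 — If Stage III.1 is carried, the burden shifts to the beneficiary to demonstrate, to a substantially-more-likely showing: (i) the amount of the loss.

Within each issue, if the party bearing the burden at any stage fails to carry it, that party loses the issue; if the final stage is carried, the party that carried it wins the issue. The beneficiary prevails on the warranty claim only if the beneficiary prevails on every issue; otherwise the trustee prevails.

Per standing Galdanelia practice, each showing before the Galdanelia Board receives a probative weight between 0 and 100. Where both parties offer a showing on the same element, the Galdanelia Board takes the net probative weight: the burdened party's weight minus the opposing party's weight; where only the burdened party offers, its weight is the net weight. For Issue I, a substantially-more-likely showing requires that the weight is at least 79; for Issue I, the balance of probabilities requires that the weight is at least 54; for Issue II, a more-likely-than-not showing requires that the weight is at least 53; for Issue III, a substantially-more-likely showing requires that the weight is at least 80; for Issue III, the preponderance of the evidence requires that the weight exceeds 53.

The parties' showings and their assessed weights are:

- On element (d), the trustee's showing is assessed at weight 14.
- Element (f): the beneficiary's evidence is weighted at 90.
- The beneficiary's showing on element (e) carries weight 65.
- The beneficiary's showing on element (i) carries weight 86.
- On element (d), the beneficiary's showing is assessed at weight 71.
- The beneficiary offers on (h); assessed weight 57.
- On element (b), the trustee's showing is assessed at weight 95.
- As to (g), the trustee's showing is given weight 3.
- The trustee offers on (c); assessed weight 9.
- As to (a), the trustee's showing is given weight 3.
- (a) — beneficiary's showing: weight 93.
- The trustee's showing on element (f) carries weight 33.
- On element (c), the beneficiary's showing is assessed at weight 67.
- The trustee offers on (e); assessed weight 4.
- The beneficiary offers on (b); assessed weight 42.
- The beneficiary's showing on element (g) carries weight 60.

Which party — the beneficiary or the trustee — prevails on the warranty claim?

beneficiary

— Issue I —
At Stage I.1 the beneficiary must meet a substantially-more-likely showing (weight is at least 79): on (a) the weight is 93 less the opposing 3 gives net 90, ≥ 79, so (a) meets the standard.
  The beneficiary carries Stage I.1; the trustee now bears the burden.
At Stage I.2 the trustee must meet the balance of probabilities (weight is at least 54): on (b) the weight is 95 less the opposing 42 gives net 53, < 54, so (b) does not meet the standard.
  The trustee does not carry Stage I.2.
So the beneficiary prevails on this issue.
— Issue II —
Stage II.1 (beneficiary, a more-likely-than-not showing, weight is at least 53): (c) net 67−9=58 ≥ 53 — meets; (d) net 71−14=57 ≥ 53 — meets.
  Stage II.1 carried; the burden remains with the beneficiary.
Stage II.2 (beneficiary, a more-likely-than-not showing, weight is at least 53): (e) net 65−4=61 ≥ 53 — meets; (f) net 90−33=57 ≥ 53 — meets.
  Stage II.2 carried; the final stage is satisfied.
With every stage satisfied, the beneficiary prevails on this issue.
— Issue III —
Stage III.1 — burden on beneficiary; standard: the preponderance of the evidence (weight exceeds 53).
    (g): 60 − 3 = 57 > 53 [met]
    (h): 57 > 53 [met]
  Stage III.1 is satisfied; the beneficiary continues to bear the burden.
Stage III.2 — burden on beneficiary; standard: a substantially-more-likely showing (weight is at least 80).
    (i): 86 ≥ 80 [met]
  Stage III.2 carried; the final stage is satisfied.
All stages carried — the beneficiary prevails on this issue.
Per-issue: Issue I → beneficiary; Issue II → beneficiary; Issue III → beneficiary. The beneficiary must prevail on every issue; overall, the beneficiary prevails.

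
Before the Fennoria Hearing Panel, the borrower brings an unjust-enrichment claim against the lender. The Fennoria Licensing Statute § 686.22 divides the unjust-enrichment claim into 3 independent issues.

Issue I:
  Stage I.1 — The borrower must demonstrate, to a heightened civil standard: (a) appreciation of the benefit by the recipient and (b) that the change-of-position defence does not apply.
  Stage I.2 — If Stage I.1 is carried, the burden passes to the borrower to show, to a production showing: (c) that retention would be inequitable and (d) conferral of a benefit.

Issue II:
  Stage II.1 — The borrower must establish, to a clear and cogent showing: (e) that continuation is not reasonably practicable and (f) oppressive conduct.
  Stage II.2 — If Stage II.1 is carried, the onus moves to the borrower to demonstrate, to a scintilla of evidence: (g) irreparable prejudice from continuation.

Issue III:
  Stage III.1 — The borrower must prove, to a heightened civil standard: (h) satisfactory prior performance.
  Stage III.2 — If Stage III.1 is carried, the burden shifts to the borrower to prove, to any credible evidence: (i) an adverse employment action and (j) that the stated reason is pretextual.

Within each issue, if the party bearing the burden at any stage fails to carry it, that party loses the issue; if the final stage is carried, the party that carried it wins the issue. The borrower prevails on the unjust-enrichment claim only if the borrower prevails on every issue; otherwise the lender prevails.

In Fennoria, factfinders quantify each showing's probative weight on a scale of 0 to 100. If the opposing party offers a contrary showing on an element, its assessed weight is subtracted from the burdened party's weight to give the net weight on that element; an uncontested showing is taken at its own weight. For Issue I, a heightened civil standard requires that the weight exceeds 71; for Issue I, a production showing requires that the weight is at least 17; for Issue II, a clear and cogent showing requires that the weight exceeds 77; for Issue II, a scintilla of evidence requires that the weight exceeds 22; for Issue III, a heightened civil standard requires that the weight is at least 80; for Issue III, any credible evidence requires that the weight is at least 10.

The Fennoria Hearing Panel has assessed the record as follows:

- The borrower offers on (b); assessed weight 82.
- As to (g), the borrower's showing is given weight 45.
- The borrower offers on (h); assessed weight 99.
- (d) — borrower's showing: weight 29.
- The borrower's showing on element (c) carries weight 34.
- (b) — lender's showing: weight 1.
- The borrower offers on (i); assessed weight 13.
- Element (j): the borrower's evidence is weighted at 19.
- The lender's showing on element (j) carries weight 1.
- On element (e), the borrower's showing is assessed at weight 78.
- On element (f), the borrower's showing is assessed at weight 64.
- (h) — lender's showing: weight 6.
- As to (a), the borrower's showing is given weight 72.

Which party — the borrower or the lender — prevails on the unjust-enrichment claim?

— Issue I —
Stage I.1 (borrower, a heightened civil standard, weight exceeds 71): (a) 72 > 71 — meets; (b) net 82−1=81 > 71 — meets.
  Stage I.1 is satisfied; the borrower continues to bear the burden.
Stage I.2 (borrower, a production showing, weight is at least 17): (c) 34 ≥ 17 — meets; (d) 29 ≥ 17 — meets.
  All elements met at the final stage.
With every stage satisfied, the borrower prevails on this issue.
— Issue II —
Stage II.1 (borrower, a clear and cogent showing, weight exceeds 77): (e) 78 > 77 — meets; (f) 64 ≤ 77 — fails.
  The borrower does not carry Stage II.1.
The lender prevails on this issue.
— Issue III —
Stage III.1 (borrower, a heightened civil standard, weight is at least 80): (h) net 99−6=93 ≥ 80 — meets.
  Stage III.1 is satisfied; the borrower continues to bear the burden.
Stage III.2 (borrower, any credible evidence, weight is at least 10): (i) 13 ≥ 10 — meets; (j) net 19−1=18 ≥ 10 — meets.
  All elements met at the final stage.
Every stage carried; the borrower prevails on this issue.
Per-issue: Issue I → borrower; Issue II → lender; Issue III → borrower. The borrower must prevail on every issue; overall, the lender prevails.

lender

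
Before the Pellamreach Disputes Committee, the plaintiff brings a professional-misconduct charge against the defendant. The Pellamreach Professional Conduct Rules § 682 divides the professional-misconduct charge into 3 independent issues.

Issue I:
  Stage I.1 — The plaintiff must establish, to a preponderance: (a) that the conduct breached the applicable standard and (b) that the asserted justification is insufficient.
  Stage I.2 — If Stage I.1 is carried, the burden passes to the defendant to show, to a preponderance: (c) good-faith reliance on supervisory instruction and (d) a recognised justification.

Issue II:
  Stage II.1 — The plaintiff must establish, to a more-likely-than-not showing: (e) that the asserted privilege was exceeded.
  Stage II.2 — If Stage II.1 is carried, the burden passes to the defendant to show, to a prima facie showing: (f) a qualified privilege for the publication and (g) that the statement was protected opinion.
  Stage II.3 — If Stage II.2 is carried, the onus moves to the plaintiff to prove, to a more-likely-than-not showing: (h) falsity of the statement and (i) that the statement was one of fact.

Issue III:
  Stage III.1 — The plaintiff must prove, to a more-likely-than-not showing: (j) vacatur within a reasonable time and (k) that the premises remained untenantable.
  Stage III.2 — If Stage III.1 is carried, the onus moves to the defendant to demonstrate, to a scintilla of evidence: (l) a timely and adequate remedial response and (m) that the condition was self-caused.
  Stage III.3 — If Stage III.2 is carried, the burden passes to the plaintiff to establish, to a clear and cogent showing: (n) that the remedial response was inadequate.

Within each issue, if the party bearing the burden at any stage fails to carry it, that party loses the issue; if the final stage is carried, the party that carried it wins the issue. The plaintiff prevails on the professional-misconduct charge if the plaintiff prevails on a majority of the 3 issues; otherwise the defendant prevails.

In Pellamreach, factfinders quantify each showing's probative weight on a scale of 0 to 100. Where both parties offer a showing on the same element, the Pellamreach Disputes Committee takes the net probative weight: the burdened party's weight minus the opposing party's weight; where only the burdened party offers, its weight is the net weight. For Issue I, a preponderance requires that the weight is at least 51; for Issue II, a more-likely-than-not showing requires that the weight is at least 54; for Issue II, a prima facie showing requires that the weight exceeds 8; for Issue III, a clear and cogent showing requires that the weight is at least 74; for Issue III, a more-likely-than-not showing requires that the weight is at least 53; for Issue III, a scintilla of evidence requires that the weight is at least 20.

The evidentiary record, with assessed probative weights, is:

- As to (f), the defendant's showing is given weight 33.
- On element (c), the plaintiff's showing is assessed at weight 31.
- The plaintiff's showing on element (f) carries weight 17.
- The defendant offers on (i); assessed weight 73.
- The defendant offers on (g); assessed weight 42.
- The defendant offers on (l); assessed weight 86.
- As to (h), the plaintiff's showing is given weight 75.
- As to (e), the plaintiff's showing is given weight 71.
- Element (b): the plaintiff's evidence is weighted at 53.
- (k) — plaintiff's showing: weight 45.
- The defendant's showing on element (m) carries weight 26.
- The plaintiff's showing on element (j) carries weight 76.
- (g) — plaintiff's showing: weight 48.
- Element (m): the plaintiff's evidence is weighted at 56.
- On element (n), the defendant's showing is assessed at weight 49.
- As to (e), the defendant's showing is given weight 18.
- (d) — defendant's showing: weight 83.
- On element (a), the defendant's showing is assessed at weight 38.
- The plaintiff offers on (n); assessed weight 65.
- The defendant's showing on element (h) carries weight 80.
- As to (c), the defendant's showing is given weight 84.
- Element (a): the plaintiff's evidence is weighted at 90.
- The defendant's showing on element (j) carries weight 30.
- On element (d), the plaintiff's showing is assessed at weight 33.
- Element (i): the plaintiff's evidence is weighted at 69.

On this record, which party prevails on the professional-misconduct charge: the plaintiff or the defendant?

defendant

— Issue I —
Stage I.1 — burden on plaintiff; standard: a preponderance (weight is at least 51).
    (a): 90 − 38 = 52 ≥ 51 [met]
    (b): 53 ≥ 51 [met]
  Stage I.1 is satisfied; the onus moves to the defendant.
Stage I.2 — burden on defendant; standard: a preponderance (weight is at least 51).
    (c): 84 − 31 = 53 ≥ 51 [met]
    (d): 83 − 33 = 50 < 51 [not met]
  Not every element is met, so the defendant fails to carry Stage I.2.
So the plaintiff prevails on this issue.
— Issue II —
At Stage II.1 the plaintiff must meet a more-likely-than-not showing (weight is at least 54): on (e) the weight is 71 less the opposing 18 gives net 53, which does not reach 54, so (e) does not meet the standard.
  The plaintiff does not carry Stage II.1.
The analysis ends at Stage II.1; the defendant prevails on this issue.
— Issue III —
At Stage III.1 the plaintiff must meet a more-likely-than-not showing (weight is at least 53): on (j) the weight is 76 less the opposing 30 gives net 46, < 53, so (j) does not meet the standard; on (k) the weight is 45, which does not reach 53, so (k) does not meet the standard.
  Stage III.1 not carried; the plaintiff fails its burden.
The analysis ends at Stage III.1; the defendant prevails on this issue.
Per-issue: Issue I → plaintiff; Issue II → defendant; Issue III → defendant. The plaintiff must prevail on a majority of issues; overall, the defendant prevails.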